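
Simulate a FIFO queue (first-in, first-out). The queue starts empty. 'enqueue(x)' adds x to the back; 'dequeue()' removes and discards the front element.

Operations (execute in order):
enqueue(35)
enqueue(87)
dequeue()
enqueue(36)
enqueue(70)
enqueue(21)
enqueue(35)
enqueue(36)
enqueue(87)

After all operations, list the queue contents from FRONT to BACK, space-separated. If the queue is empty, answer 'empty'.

Answer: 87 36 70 21 35 36 87

Derivation:
enqueue(35): [35]
enqueue(87): [35, 87]
dequeue(): [87]
enqueue(36): [87, 36]
enqueue(70): [87, 36, 70]
enqueue(21): [87, 36, 70, 21]
enqueue(35): [87, 36, 70, 21, 35]
enqueue(36): [87, 36, 70, 21, 35, 36]
enqueue(87): [87, 36, 70, 21, 35, 36, 87]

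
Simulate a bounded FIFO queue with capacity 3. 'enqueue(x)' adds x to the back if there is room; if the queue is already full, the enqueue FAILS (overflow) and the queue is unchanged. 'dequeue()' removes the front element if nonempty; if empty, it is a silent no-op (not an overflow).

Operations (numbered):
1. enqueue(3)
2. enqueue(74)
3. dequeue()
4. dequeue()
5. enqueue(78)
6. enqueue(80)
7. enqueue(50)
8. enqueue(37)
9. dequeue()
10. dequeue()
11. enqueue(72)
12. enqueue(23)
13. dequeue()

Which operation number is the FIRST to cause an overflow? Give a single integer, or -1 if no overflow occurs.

Answer: 8

Derivation:
1. enqueue(3): size=1
2. enqueue(74): size=2
3. dequeue(): size=1
4. dequeue(): size=0
5. enqueue(78): size=1
6. enqueue(80): size=2
7. enqueue(50): size=3
8. enqueue(37): size=3=cap → OVERFLOW (fail)
9. dequeue(): size=2
10. dequeue(): size=1
11. enqueue(72): size=2
12. enqueue(23): size=3
13. dequeue(): size=2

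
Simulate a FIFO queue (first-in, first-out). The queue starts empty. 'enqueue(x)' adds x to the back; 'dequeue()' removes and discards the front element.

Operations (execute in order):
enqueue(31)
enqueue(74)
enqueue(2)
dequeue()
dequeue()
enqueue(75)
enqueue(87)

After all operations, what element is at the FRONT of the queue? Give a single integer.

enqueue(31): queue = [31]
enqueue(74): queue = [31, 74]
enqueue(2): queue = [31, 74, 2]
dequeue(): queue = [74, 2]
dequeue(): queue = [2]
enqueue(75): queue = [2, 75]
enqueue(87): queue = [2, 75, 87]

Answer: 2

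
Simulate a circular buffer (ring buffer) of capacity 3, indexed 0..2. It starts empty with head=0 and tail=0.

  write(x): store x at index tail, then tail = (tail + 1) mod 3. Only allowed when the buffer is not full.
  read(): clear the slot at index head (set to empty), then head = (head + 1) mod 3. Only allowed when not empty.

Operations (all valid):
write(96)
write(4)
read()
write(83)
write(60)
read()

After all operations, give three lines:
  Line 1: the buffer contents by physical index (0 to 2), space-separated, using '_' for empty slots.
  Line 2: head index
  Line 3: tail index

Answer: 60 _ 83
2
1

Derivation:
write(96): buf=[96 _ _], head=0, tail=1, size=1
write(4): buf=[96 4 _], head=0, tail=2, size=2
read(): buf=[_ 4 _], head=1, tail=2, size=1
write(83): buf=[_ 4 83], head=1, tail=0, size=2
write(60): buf=[60 4 83], head=1, tail=1, size=3
read(): buf=[60 _ 83], head=2, tail=1, size=2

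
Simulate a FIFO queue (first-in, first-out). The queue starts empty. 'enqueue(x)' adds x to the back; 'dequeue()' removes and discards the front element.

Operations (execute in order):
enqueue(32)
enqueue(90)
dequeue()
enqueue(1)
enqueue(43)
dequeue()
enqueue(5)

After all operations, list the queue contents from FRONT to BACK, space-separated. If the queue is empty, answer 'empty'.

Answer: 1 43 5

Derivation:
enqueue(32): [32]
enqueue(90): [32, 90]
dequeue(): [90]
enqueue(1): [90, 1]
enqueue(43): [90, 1, 43]
dequeue(): [1, 43]
enqueue(5): [1, 43, 5]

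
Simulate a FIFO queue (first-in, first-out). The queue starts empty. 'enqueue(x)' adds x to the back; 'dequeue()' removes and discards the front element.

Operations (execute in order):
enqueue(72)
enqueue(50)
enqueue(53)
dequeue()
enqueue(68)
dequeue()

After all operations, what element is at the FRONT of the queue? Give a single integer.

Answer: 53

Derivation:
enqueue(72): queue = [72]
enqueue(50): queue = [72, 50]
enqueue(53): queue = [72, 50, 53]
dequeue(): queue = [50, 53]
enqueue(68): queue = [50, 53, 68]
dequeue(): queue = [53, 68]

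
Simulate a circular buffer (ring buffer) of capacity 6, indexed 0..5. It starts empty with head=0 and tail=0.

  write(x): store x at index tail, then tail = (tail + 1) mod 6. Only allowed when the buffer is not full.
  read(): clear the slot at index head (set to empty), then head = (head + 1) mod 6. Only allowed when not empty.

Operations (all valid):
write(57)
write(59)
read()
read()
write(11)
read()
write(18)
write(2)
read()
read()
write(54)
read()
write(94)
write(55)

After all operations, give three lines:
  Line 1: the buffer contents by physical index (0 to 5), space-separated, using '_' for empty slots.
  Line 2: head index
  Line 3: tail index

Answer: 94 55 _ _ _ _
0
2

Derivation:
write(57): buf=[57 _ _ _ _ _], head=0, tail=1, size=1
write(59): buf=[57 59 _ _ _ _], head=0, tail=2, size=2
read(): buf=[_ 59 _ _ _ _], head=1, tail=2, size=1
read(): buf=[_ _ _ _ _ _], head=2, tail=2, size=0
write(11): buf=[_ _ 11 _ _ _], head=2, tail=3, size=1
read(): buf=[_ _ _ _ _ _], head=3, tail=3, size=0
write(18): buf=[_ _ _ 18 _ _], head=3, tail=4, size=1
write(2): buf=[_ _ _ 18 2 _], head=3, tail=5, size=2
read(): buf=[_ _ _ _ 2 _], head=4, tail=5, size=1
read(): buf=[_ _ _ _ _ _], head=5, tail=5, size=0
write(54): buf=[_ _ _ _ _ 54], head=5, tail=0, size=1
read(): buf=[_ _ _ _ _ _], head=0, tail=0, size=0
write(94): buf=[94 _ _ _ _ _], head=0, tail=1, size=1
write(55): buf=[94 55 _ _ _ _], head=0, tail=2, size=2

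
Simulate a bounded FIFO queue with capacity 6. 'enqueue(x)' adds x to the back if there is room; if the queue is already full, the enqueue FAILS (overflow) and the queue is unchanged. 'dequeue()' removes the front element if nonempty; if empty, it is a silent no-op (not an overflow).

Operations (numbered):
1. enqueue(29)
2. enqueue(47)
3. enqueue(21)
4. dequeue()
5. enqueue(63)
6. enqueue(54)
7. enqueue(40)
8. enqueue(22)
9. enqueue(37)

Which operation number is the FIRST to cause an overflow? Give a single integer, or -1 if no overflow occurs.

1. enqueue(29): size=1
2. enqueue(47): size=2
3. enqueue(21): size=3
4. dequeue(): size=2
5. enqueue(63): size=3
6. enqueue(54): size=4
7. enqueue(40): size=5
8. enqueue(22): size=6
9. enqueue(37): size=6=cap → OVERFLOW (fail)

Answer: 9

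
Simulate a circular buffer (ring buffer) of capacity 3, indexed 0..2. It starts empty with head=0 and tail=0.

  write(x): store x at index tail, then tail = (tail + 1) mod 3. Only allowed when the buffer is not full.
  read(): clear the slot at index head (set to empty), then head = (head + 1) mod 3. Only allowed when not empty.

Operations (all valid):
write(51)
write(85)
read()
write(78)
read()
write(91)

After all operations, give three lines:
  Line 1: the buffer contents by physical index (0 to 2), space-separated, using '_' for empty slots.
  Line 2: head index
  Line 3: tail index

write(51): buf=[51 _ _], head=0, tail=1, size=1
write(85): buf=[51 85 _], head=0, tail=2, size=2
read(): buf=[_ 85 _], head=1, tail=2, size=1
write(78): buf=[_ 85 78], head=1, tail=0, size=2
read(): buf=[_ _ 78], head=2, tail=0, size=1
write(91): buf=[91 _ 78], head=2, tail=1, size=2

Answer: 91 _ 78
2
1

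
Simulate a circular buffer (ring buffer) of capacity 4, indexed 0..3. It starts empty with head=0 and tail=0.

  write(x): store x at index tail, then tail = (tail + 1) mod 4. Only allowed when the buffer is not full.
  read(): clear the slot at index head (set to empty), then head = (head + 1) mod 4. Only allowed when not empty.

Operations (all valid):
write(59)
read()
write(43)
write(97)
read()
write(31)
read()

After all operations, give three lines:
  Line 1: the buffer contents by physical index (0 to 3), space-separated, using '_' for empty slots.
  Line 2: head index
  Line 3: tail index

write(59): buf=[59 _ _ _], head=0, tail=1, size=1
read(): buf=[_ _ _ _], head=1, tail=1, size=0
write(43): buf=[_ 43 _ _], head=1, tail=2, size=1
write(97): buf=[_ 43 97 _], head=1, tail=3, size=2
read(): buf=[_ _ 97 _], head=2, tail=3, size=1
write(31): buf=[_ _ 97 31], head=2, tail=0, size=2
read(): buf=[_ _ _ 31], head=3, tail=0, size=1

Answer: _ _ _ 31
3
0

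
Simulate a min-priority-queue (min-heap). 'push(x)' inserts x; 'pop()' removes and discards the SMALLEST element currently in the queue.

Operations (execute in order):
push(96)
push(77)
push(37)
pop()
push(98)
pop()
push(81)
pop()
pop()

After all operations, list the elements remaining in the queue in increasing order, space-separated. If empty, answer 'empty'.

Answer: 98

Derivation:
push(96): heap contents = [96]
push(77): heap contents = [77, 96]
push(37): heap contents = [37, 77, 96]
pop() → 37: heap contents = [77, 96]
push(98): heap contents = [77, 96, 98]
pop() → 77: heap contents = [96, 98]
push(81): heap contents = [81, 96, 98]
pop() → 81: heap contents = [96, 98]
pop() → 96: heap contents = [98]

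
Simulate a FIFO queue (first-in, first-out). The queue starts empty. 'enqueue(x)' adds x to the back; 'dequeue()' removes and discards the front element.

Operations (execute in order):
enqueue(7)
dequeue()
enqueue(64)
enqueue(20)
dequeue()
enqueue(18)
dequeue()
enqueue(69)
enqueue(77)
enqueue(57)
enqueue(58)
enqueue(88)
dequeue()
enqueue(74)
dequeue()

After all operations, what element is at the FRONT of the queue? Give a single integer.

enqueue(7): queue = [7]
dequeue(): queue = []
enqueue(64): queue = [64]
enqueue(20): queue = [64, 20]
dequeue(): queue = [20]
enqueue(18): queue = [20, 18]
dequeue(): queue = [18]
enqueue(69): queue = [18, 69]
enqueue(77): queue = [18, 69, 77]
enqueue(57): queue = [18, 69, 77, 57]
enqueue(58): queue = [18, 69, 77, 57, 58]
enqueue(88): queue = [18, 69, 77, 57, 58, 88]
dequeue(): queue = [69, 77, 57, 58, 88]
enqueue(74): queue = [69, 77, 57, 58, 88, 74]
dequeue(): queue = [77, 57, 58, 88, 74]

Answer: 77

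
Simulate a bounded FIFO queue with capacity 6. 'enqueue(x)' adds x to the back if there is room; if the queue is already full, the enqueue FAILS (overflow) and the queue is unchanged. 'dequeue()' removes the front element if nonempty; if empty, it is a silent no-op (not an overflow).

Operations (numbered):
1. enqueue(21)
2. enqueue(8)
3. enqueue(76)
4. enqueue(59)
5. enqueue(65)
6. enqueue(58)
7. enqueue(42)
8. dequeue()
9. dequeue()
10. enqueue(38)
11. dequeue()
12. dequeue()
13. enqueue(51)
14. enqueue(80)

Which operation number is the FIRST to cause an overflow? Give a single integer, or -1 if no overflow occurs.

Answer: 7

Derivation:
1. enqueue(21): size=1
2. enqueue(8): size=2
3. enqueue(76): size=3
4. enqueue(59): size=4
5. enqueue(65): size=5
6. enqueue(58): size=6
7. enqueue(42): size=6=cap → OVERFLOW (fail)
8. dequeue(): size=5
9. dequeue(): size=4
10. enqueue(38): size=5
11. dequeue(): size=4
12. dequeue(): size=3
13. enqueue(51): size=4
14. enqueue(80): size=5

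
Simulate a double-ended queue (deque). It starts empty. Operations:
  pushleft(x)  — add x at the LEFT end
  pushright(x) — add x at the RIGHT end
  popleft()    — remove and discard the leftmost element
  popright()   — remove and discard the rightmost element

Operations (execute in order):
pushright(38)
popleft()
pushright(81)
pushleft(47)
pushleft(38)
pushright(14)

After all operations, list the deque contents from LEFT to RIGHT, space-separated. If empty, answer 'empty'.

Answer: 38 47 81 14

Derivation:
pushright(38): [38]
popleft(): []
pushright(81): [81]
pushleft(47): [47, 81]
pushleft(38): [38, 47, 81]
pushright(14): [38, 47, 81, 14]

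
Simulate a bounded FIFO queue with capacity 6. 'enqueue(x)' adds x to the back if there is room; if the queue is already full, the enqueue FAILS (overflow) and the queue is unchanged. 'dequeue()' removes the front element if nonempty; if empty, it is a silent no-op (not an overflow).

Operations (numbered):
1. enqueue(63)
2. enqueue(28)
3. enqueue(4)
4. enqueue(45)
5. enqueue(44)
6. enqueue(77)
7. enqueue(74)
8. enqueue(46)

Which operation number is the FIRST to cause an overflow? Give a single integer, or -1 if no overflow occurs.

1. enqueue(63): size=1
2. enqueue(28): size=2
3. enqueue(4): size=3
4. enqueue(45): size=4
5. enqueue(44): size=5
6. enqueue(77): size=6
7. enqueue(74): size=6=cap → OVERFLOW (fail)
8. enqueue(46): size=6=cap → OVERFLOW (fail)

Answer: 7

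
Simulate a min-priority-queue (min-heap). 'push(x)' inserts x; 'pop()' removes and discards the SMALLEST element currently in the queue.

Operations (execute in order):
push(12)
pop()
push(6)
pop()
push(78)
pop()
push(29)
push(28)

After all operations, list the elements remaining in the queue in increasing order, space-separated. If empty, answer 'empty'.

push(12): heap contents = [12]
pop() → 12: heap contents = []
push(6): heap contents = [6]
pop() → 6: heap contents = []
push(78): heap contents = [78]
pop() → 78: heap contents = []
push(29): heap contents = [29]
push(28): heap contents = [28, 29]

Answer: 28 29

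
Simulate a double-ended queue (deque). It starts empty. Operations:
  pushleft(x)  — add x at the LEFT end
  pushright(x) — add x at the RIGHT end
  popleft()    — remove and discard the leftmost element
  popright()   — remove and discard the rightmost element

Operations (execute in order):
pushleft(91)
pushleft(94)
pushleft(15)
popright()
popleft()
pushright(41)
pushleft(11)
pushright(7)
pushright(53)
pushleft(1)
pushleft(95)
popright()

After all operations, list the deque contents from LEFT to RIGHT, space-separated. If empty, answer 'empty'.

Answer: 95 1 11 94 41 7

Derivation:
pushleft(91): [91]
pushleft(94): [94, 91]
pushleft(15): [15, 94, 91]
popright(): [15, 94]
popleft(): [94]
pushright(41): [94, 41]
pushleft(11): [11, 94, 41]
pushright(7): [11, 94, 41, 7]
pushright(53): [11, 94, 41, 7, 53]
pushleft(1): [1, 11, 94, 41, 7, 53]
pushleft(95): [95, 1, 11, 94, 41, 7, 53]
popright(): [95, 1, 11, 94, 41, 7]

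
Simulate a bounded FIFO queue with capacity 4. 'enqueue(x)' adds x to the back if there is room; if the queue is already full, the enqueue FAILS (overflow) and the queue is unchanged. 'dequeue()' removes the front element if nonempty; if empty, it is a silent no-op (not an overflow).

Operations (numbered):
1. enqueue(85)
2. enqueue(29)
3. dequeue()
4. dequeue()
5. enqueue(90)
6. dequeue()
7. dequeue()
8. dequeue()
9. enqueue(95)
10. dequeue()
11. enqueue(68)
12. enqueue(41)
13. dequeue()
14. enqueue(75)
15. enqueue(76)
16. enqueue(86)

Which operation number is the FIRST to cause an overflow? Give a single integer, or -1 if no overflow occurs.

Answer: -1

Derivation:
1. enqueue(85): size=1
2. enqueue(29): size=2
3. dequeue(): size=1
4. dequeue(): size=0
5. enqueue(90): size=1
6. dequeue(): size=0
7. dequeue(): empty, no-op, size=0
8. dequeue(): empty, no-op, size=0
9. enqueue(95): size=1
10. dequeue(): size=0
11. enqueue(68): size=1
12. enqueue(41): size=2
13. dequeue(): size=1
14. enqueue(75): size=2
15. enqueue(76): size=3
16. enqueue(86): size=4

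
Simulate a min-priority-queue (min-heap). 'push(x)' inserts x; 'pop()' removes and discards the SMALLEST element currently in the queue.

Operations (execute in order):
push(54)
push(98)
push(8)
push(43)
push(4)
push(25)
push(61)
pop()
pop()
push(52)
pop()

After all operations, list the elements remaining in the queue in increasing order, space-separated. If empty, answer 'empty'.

push(54): heap contents = [54]
push(98): heap contents = [54, 98]
push(8): heap contents = [8, 54, 98]
push(43): heap contents = [8, 43, 54, 98]
push(4): heap contents = [4, 8, 43, 54, 98]
push(25): heap contents = [4, 8, 25, 43, 54, 98]
push(61): heap contents = [4, 8, 25, 43, 54, 61, 98]
pop() → 4: heap contents = [8, 25, 43, 54, 61, 98]
pop() → 8: heap contents = [25, 43, 54, 61, 98]
push(52): heap contents = [25, 43, 52, 54, 61, 98]
pop() → 25: heap contents = [43, 52, 54, 61, 98]

Answer: 43 52 54 61 98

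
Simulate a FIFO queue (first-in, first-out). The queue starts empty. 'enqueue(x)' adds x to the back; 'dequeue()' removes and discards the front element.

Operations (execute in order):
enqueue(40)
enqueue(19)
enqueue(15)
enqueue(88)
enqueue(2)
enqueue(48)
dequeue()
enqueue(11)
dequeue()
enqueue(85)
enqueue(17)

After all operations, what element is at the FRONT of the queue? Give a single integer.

enqueue(40): queue = [40]
enqueue(19): queue = [40, 19]
enqueue(15): queue = [40, 19, 15]
enqueue(88): queue = [40, 19, 15, 88]
enqueue(2): queue = [40, 19, 15, 88, 2]
enqueue(48): queue = [40, 19, 15, 88, 2, 48]
dequeue(): queue = [19, 15, 88, 2, 48]
enqueue(11): queue = [19, 15, 88, 2, 48, 11]
dequeue(): queue = [15, 88, 2, 48, 11]
enqueue(85): queue = [15, 88, 2, 48, 11, 85]
enqueue(17): queue = [15, 88, 2, 48, 11, 85, 17]

Answer: 15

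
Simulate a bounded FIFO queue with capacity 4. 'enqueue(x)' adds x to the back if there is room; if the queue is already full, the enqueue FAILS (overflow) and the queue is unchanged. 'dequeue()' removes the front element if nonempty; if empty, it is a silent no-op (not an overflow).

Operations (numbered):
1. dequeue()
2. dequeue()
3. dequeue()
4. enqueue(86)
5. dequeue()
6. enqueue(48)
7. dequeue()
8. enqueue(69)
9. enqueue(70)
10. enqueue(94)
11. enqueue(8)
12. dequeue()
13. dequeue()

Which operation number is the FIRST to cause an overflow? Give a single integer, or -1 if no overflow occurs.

1. dequeue(): empty, no-op, size=0
2. dequeue(): empty, no-op, size=0
3. dequeue(): empty, no-op, size=0
4. enqueue(86): size=1
5. dequeue(): size=0
6. enqueue(48): size=1
7. dequeue(): size=0
8. enqueue(69): size=1
9. enqueue(70): size=2
10. enqueue(94): size=3
11. enqueue(8): size=4
12. dequeue(): size=3
13. dequeue(): size=2

Answer: -1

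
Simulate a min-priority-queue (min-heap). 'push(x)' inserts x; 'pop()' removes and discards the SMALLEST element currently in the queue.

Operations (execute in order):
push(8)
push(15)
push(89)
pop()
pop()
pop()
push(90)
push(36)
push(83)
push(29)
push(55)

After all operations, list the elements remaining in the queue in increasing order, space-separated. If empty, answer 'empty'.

push(8): heap contents = [8]
push(15): heap contents = [8, 15]
push(89): heap contents = [8, 15, 89]
pop() → 8: heap contents = [15, 89]
pop() → 15: heap contents = [89]
pop() → 89: heap contents = []
push(90): heap contents = [90]
push(36): heap contents = [36, 90]
push(83): heap contents = [36, 83, 90]
push(29): heap contents = [29, 36, 83, 90]
push(55): heap contents = [29, 36, 55, 83, 90]

Answer: 29 36 55 83 90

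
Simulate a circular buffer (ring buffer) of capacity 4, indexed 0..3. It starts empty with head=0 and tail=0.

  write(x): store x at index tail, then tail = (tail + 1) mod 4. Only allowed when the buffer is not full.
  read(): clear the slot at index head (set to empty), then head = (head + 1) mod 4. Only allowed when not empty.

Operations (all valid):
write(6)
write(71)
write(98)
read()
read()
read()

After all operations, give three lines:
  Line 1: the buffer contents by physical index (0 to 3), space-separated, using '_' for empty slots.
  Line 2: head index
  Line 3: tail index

Answer: _ _ _ _
3
3

Derivation:
write(6): buf=[6 _ _ _], head=0, tail=1, size=1
write(71): buf=[6 71 _ _], head=0, tail=2, size=2
write(98): buf=[6 71 98 _], head=0, tail=3, size=3
read(): buf=[_ 71 98 _], head=1, tail=3, size=2
read(): buf=[_ _ 98 _], head=2, tail=3, size=1
read(): buf=[_ _ _ _], head=3, tail=3, size=0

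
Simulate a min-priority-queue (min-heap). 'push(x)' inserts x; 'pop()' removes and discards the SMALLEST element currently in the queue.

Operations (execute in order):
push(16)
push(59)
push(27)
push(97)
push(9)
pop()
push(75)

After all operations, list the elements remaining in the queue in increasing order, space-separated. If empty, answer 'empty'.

Answer: 16 27 59 75 97

Derivation:
push(16): heap contents = [16]
push(59): heap contents = [16, 59]
push(27): heap contents = [16, 27, 59]
push(97): heap contents = [16, 27, 59, 97]
push(9): heap contents = [9, 16, 27, 59, 97]
pop() → 9: heap contents = [16, 27, 59, 97]
push(75): heap contents = [16, 27, 59, 75, 97]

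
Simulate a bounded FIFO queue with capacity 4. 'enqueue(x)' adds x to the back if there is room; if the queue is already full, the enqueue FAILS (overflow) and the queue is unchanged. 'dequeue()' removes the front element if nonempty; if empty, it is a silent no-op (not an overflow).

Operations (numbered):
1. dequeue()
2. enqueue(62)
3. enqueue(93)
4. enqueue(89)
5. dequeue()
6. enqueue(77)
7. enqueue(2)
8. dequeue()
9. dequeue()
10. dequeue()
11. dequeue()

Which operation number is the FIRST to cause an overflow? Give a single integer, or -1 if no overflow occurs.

Answer: -1

Derivation:
1. dequeue(): empty, no-op, size=0
2. enqueue(62): size=1
3. enqueue(93): size=2
4. enqueue(89): size=3
5. dequeue(): size=2
6. enqueue(77): size=3
7. enqueue(2): size=4
8. dequeue(): size=3
9. dequeue(): size=2
10. dequeue(): size=1
11. dequeue(): size=0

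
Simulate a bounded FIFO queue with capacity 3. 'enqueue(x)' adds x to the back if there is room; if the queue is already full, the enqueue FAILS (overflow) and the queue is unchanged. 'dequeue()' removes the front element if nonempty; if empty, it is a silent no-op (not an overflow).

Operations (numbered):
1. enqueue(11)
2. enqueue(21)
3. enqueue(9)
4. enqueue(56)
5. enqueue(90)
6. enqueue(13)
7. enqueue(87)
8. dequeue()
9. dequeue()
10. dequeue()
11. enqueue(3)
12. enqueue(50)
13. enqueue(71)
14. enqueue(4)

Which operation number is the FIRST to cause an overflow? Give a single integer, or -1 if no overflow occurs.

Answer: 4

Derivation:
1. enqueue(11): size=1
2. enqueue(21): size=2
3. enqueue(9): size=3
4. enqueue(56): size=3=cap → OVERFLOW (fail)
5. enqueue(90): size=3=cap → OVERFLOW (fail)
6. enqueue(13): size=3=cap → OVERFLOW (fail)
7. enqueue(87): size=3=cap → OVERFLOW (fail)
8. dequeue(): size=2
9. dequeue(): size=1
10. dequeue(): size=0
11. enqueue(3): size=1
12. enqueue(50): size=2
13. enqueue(71): size=3
14. enqueue(4): size=3=cap → OVERFLOW (fail)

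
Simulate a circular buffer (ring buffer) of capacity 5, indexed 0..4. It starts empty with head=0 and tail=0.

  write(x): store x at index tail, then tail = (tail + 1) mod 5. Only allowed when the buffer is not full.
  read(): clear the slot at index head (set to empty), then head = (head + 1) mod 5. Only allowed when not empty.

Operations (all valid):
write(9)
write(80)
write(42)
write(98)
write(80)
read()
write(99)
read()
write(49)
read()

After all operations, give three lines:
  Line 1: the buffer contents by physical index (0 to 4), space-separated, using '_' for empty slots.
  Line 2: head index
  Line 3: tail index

write(9): buf=[9 _ _ _ _], head=0, tail=1, size=1
write(80): buf=[9 80 _ _ _], head=0, tail=2, size=2
write(42): buf=[9 80 42 _ _], head=0, tail=3, size=3
write(98): buf=[9 80 42 98 _], head=0, tail=4, size=4
write(80): buf=[9 80 42 98 80], head=0, tail=0, size=5
read(): buf=[_ 80 42 98 80], head=1, tail=0, size=4
write(99): buf=[99 80 42 98 80], head=1, tail=1, size=5
read(): buf=[99 _ 42 98 80], head=2, tail=1, size=4
write(49): buf=[99 49 42 98 80], head=2, tail=2, size=5
read(): buf=[99 49 _ 98 80], head=3, tail=2, size=4

Answer: 99 49 _ 98 80
3
2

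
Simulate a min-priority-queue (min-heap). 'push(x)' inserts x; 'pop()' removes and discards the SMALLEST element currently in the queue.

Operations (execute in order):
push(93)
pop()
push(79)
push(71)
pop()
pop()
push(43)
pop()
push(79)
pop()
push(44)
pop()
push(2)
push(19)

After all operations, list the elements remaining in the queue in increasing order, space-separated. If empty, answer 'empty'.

push(93): heap contents = [93]
pop() → 93: heap contents = []
push(79): heap contents = [79]
push(71): heap contents = [71, 79]
pop() → 71: heap contents = [79]
pop() → 79: heap contents = []
push(43): heap contents = [43]
pop() → 43: heap contents = []
push(79): heap contents = [79]
pop() → 79: heap contents = []
push(44): heap contents = [44]
pop() → 44: heap contents = []
push(2): heap contents = [2]
push(19): heap contents = [2, 19]

Answer: 2 19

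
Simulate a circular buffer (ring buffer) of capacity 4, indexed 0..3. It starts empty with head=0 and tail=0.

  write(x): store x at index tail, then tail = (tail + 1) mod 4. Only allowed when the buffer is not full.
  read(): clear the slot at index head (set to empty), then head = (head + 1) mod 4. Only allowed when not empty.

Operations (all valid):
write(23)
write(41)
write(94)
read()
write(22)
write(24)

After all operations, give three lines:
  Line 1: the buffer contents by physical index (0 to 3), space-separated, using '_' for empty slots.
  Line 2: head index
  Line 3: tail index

write(23): buf=[23 _ _ _], head=0, tail=1, size=1
write(41): buf=[23 41 _ _], head=0, tail=2, size=2
write(94): buf=[23 41 94 _], head=0, tail=3, size=3
read(): buf=[_ 41 94 _], head=1, tail=3, size=2
write(22): buf=[_ 41 94 22], head=1, tail=0, size=3
write(24): buf=[24 41 94 22], head=1, tail=1, size=4

Answer: 24 41 94 22
1
1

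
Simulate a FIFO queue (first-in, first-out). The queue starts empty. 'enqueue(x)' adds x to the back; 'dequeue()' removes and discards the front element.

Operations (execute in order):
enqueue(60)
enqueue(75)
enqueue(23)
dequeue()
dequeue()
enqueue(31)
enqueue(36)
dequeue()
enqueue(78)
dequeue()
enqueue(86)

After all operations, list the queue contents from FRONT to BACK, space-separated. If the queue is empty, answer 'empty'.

Answer: 36 78 86

Derivation:
enqueue(60): [60]
enqueue(75): [60, 75]
enqueue(23): [60, 75, 23]
dequeue(): [75, 23]
dequeue(): [23]
enqueue(31): [23, 31]
enqueue(36): [23, 31, 36]
dequeue(): [31, 36]
enqueue(78): [31, 36, 78]
dequeue(): [36, 78]
enqueue(86): [36, 78, 86]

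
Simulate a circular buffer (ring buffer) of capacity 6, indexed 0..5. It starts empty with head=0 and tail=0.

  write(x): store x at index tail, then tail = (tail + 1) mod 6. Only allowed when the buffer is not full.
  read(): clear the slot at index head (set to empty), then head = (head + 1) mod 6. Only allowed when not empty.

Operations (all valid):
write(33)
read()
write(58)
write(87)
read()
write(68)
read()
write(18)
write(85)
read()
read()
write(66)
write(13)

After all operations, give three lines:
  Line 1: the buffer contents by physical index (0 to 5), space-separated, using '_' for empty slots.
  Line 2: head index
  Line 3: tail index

Answer: 66 13 _ _ _ 85
5
2

Derivation:
write(33): buf=[33 _ _ _ _ _], head=0, tail=1, size=1
read(): buf=[_ _ _ _ _ _], head=1, tail=1, size=0
write(58): buf=[_ 58 _ _ _ _], head=1, tail=2, size=1
write(87): buf=[_ 58 87 _ _ _], head=1, tail=3, size=2
read(): buf=[_ _ 87 _ _ _], head=2, tail=3, size=1
write(68): buf=[_ _ 87 68 _ _], head=2, tail=4, size=2
read(): buf=[_ _ _ 68 _ _], head=3, tail=4, size=1
write(18): buf=[_ _ _ 68 18 _], head=3, tail=5, size=2
write(85): buf=[_ _ _ 68 18 85], head=3, tail=0, size=3
read(): buf=[_ _ _ _ 18 85], head=4, tail=0, size=2
read(): buf=[_ _ _ _ _ 85], head=5, tail=0, size=1
write(66): buf=[66 _ _ _ _ 85], head=5, tail=1, size=2
write(13): buf=[66 13 _ _ _ 85], head=5, tail=2, size=3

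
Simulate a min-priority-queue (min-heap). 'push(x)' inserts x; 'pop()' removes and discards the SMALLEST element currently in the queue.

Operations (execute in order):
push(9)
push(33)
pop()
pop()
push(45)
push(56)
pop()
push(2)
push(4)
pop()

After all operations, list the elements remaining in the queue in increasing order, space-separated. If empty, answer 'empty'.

Answer: 4 56

Derivation:
push(9): heap contents = [9]
push(33): heap contents = [9, 33]
pop() → 9: heap contents = [33]
pop() → 33: heap contents = []
push(45): heap contents = [45]
push(56): heap contents = [45, 56]
pop() → 45: heap contents = [56]
push(2): heap contents = [2, 56]
push(4): heap contents = [2, 4, 56]
pop() → 2: heap contents = [4, 56]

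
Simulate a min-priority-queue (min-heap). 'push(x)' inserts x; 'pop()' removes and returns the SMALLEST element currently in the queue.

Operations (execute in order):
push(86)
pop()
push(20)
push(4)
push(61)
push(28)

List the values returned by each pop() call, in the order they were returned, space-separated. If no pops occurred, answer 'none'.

push(86): heap contents = [86]
pop() → 86: heap contents = []
push(20): heap contents = [20]
push(4): heap contents = [4, 20]
push(61): heap contents = [4, 20, 61]
push(28): heap contents = [4, 20, 28, 61]

Answer: 86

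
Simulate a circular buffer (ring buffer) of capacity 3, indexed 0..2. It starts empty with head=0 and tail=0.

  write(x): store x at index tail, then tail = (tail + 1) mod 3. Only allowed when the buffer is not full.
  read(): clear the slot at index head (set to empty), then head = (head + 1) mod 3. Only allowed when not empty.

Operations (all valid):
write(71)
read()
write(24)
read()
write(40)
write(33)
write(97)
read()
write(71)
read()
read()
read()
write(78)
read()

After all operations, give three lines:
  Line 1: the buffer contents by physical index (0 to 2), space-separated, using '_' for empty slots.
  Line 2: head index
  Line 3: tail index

write(71): buf=[71 _ _], head=0, tail=1, size=1
read(): buf=[_ _ _], head=1, tail=1, size=0
write(24): buf=[_ 24 _], head=1, tail=2, size=1
read(): buf=[_ _ _], head=2, tail=2, size=0
write(40): buf=[_ _ 40], head=2, tail=0, size=1
write(33): buf=[33 _ 40], head=2, tail=1, size=2
write(97): buf=[33 97 40], head=2, tail=2, size=3
read(): buf=[33 97 _], head=0, tail=2, size=2
write(71): buf=[33 97 71], head=0, tail=0, size=3
read(): buf=[_ 97 71], head=1, tail=0, size=2
read(): buf=[_ _ 71], head=2, tail=0, size=1
read(): buf=[_ _ _], head=0, tail=0, size=0
write(78): buf=[78 _ _], head=0, tail=1, size=1
read(): buf=[_ _ _], head=1, tail=1, size=0

Answer: _ _ _
1
1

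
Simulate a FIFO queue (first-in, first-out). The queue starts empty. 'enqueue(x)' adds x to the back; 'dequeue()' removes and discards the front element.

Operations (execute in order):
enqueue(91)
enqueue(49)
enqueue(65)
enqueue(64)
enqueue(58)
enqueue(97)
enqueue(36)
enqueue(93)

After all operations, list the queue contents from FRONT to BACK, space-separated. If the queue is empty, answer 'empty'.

Answer: 91 49 65 64 58 97 36 93

Derivation:
enqueue(91): [91]
enqueue(49): [91, 49]
enqueue(65): [91, 49, 65]
enqueue(64): [91, 49, 65, 64]
enqueue(58): [91, 49, 65, 64, 58]
enqueue(97): [91, 49, 65, 64, 58, 97]
enqueue(36): [91, 49, 65, 64, 58, 97, 36]
enqueue(93): [91, 49, 65, 64, 58, 97, 36, 93]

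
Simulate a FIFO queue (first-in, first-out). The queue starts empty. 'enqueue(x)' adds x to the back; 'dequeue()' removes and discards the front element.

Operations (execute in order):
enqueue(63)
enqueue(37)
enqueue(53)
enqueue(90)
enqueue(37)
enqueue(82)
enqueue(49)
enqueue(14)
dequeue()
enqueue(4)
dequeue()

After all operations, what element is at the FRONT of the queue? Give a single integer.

Answer: 53

Derivation:
enqueue(63): queue = [63]
enqueue(37): queue = [63, 37]
enqueue(53): queue = [63, 37, 53]
enqueue(90): queue = [63, 37, 53, 90]
enqueue(37): queue = [63, 37, 53, 90, 37]
enqueue(82): queue = [63, 37, 53, 90, 37, 82]
enqueue(49): queue = [63, 37, 53, 90, 37, 82, 49]
enqueue(14): queue = [63, 37, 53, 90, 37, 82, 49, 14]
dequeue(): queue = [37, 53, 90, 37, 82, 49, 14]
enqueue(4): queue = [37, 53, 90, 37, 82, 49, 14, 4]
dequeue(): queue = [53, 90, 37, 82, 49, 14, 4]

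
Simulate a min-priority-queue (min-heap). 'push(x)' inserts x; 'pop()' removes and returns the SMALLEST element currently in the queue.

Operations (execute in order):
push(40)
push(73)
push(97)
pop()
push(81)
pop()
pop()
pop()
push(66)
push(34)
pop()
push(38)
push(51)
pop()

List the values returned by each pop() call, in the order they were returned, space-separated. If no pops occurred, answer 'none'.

Answer: 40 73 81 97 34 38

Derivation:
push(40): heap contents = [40]
push(73): heap contents = [40, 73]
push(97): heap contents = [40, 73, 97]
pop() → 40: heap contents = [73, 97]
push(81): heap contents = [73, 81, 97]
pop() → 73: heap contents = [81, 97]
pop() → 81: heap contents = [97]
pop() → 97: heap contents = []
push(66): heap contents = [66]
push(34): heap contents = [34, 66]
pop() → 34: heap contents = [66]
push(38): heap contents = [38, 66]
push(51): heap contents = [38, 51, 66]
pop() → 38: heap contents = [51, 66]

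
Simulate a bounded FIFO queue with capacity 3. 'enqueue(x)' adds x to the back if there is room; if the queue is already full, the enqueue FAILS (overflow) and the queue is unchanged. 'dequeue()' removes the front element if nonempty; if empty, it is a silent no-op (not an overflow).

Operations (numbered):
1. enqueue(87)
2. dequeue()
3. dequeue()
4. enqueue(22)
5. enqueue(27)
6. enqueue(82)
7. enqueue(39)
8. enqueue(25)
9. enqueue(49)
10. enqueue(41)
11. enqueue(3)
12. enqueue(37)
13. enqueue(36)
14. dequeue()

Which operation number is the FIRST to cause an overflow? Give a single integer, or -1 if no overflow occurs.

Answer: 7

Derivation:
1. enqueue(87): size=1
2. dequeue(): size=0
3. dequeue(): empty, no-op, size=0
4. enqueue(22): size=1
5. enqueue(27): size=2
6. enqueue(82): size=3
7. enqueue(39): size=3=cap → OVERFLOW (fail)
8. enqueue(25): size=3=cap → OVERFLOW (fail)
9. enqueue(49): size=3=cap → OVERFLOW (fail)
10. enqueue(41): size=3=cap → OVERFLOW (fail)
11. enqueue(3): size=3=cap → OVERFLOW (fail)
12. enqueue(37): size=3=cap → OVERFLOW (fail)
13. enqueue(36): size=3=cap → OVERFLOW (fail)
14. dequeue(): size=2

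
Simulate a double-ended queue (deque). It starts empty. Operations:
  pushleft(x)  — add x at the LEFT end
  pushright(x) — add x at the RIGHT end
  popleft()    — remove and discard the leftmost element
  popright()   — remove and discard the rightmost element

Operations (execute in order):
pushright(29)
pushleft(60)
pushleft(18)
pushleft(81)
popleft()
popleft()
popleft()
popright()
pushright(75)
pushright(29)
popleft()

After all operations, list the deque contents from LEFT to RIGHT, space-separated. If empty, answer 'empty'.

Answer: 29

Derivation:
pushright(29): [29]
pushleft(60): [60, 29]
pushleft(18): [18, 60, 29]
pushleft(81): [81, 18, 60, 29]
popleft(): [18, 60, 29]
popleft(): [60, 29]
popleft(): [29]
popright(): []
pushright(75): [75]
pushright(29): [75, 29]
popleft(): [29]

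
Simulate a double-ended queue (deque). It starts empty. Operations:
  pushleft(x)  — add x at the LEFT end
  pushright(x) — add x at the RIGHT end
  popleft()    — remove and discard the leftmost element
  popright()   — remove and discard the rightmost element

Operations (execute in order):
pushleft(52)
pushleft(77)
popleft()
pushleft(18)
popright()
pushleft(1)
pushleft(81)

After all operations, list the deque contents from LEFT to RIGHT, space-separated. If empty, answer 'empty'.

Answer: 81 1 18

Derivation:
pushleft(52): [52]
pushleft(77): [77, 52]
popleft(): [52]
pushleft(18): [18, 52]
popright(): [18]
pushleft(1): [1, 18]
pushleft(81): [81, 1, 18]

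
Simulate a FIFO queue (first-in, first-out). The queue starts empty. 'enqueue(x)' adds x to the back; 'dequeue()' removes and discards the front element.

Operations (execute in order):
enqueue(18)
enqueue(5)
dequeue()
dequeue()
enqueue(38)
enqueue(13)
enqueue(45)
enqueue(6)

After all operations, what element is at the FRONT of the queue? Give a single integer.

enqueue(18): queue = [18]
enqueue(5): queue = [18, 5]
dequeue(): queue = [5]
dequeue(): queue = []
enqueue(38): queue = [38]
enqueue(13): queue = [38, 13]
enqueue(45): queue = [38, 13, 45]
enqueue(6): queue = [38, 13, 45, 6]

Answer: 38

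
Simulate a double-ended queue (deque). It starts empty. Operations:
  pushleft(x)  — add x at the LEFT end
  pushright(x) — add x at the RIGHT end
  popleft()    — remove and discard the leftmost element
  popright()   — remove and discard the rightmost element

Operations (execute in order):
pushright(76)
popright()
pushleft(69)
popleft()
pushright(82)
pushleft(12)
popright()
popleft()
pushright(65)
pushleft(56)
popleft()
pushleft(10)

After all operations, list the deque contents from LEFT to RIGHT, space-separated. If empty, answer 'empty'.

pushright(76): [76]
popright(): []
pushleft(69): [69]
popleft(): []
pushright(82): [82]
pushleft(12): [12, 82]
popright(): [12]
popleft(): []
pushright(65): [65]
pushleft(56): [56, 65]
popleft(): [65]
pushleft(10): [10, 65]

Answer: 10 65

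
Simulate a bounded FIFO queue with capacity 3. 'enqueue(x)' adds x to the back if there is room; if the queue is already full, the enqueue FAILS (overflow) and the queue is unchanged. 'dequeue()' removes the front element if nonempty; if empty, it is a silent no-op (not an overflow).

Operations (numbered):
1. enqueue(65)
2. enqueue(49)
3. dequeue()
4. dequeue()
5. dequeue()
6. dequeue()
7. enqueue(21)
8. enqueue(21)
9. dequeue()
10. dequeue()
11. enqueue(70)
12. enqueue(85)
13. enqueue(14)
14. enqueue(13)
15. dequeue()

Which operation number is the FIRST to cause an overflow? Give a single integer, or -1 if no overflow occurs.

Answer: 14

Derivation:
1. enqueue(65): size=1
2. enqueue(49): size=2
3. dequeue(): size=1
4. dequeue(): size=0
5. dequeue(): empty, no-op, size=0
6. dequeue(): empty, no-op, size=0
7. enqueue(21): size=1
8. enqueue(21): size=2
9. dequeue(): size=1
10. dequeue(): size=0
11. enqueue(70): size=1
12. enqueue(85): size=2
13. enqueue(14): size=3
14. enqueue(13): size=3=cap → OVERFLOW (fail)
15. dequeue(): size=2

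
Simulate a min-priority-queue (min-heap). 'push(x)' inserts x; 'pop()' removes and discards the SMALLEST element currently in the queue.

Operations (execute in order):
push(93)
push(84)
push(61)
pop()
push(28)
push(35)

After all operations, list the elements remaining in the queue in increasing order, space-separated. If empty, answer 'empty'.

push(93): heap contents = [93]
push(84): heap contents = [84, 93]
push(61): heap contents = [61, 84, 93]
pop() → 61: heap contents = [84, 93]
push(28): heap contents = [28, 84, 93]
push(35): heap contents = [28, 35, 84, 93]

Answer: 28 35 84 93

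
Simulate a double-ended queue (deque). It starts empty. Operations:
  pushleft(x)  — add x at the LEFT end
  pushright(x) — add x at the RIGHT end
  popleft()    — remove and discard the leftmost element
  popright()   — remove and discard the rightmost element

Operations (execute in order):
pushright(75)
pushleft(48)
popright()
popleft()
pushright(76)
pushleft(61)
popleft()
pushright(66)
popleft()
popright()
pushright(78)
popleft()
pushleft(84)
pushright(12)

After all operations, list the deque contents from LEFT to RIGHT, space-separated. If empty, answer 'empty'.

Answer: 84 12

Derivation:
pushright(75): [75]
pushleft(48): [48, 75]
popright(): [48]
popleft(): []
pushright(76): [76]
pushleft(61): [61, 76]
popleft(): [76]
pushright(66): [76, 66]
popleft(): [66]
popright(): []
pushright(78): [78]
popleft(): []
pushleft(84): [84]
pushright(12): [84, 12]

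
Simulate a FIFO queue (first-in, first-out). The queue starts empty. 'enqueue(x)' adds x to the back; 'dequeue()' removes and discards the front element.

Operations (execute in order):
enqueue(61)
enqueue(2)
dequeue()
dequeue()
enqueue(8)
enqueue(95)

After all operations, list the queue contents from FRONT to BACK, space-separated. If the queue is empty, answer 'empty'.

enqueue(61): [61]
enqueue(2): [61, 2]
dequeue(): [2]
dequeue(): []
enqueue(8): [8]
enqueue(95): [8, 95]

Answer: 8 95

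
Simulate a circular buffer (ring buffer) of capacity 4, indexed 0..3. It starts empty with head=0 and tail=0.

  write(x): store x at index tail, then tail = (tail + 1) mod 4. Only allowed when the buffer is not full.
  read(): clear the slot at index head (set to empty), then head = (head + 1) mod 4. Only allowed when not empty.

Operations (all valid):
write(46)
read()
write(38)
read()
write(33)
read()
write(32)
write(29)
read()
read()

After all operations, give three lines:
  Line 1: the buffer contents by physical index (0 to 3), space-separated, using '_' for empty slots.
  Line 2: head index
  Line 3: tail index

write(46): buf=[46 _ _ _], head=0, tail=1, size=1
read(): buf=[_ _ _ _], head=1, tail=1, size=0
write(38): buf=[_ 38 _ _], head=1, tail=2, size=1
read(): buf=[_ _ _ _], head=2, tail=2, size=0
write(33): buf=[_ _ 33 _], head=2, tail=3, size=1
read(): buf=[_ _ _ _], head=3, tail=3, size=0
write(32): buf=[_ _ _ 32], head=3, tail=0, size=1
write(29): buf=[29 _ _ 32], head=3, tail=1, size=2
read(): buf=[29 _ _ _], head=0, tail=1, size=1
read(): buf=[_ _ _ _], head=1, tail=1, size=0

Answer: _ _ _ _
1
1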